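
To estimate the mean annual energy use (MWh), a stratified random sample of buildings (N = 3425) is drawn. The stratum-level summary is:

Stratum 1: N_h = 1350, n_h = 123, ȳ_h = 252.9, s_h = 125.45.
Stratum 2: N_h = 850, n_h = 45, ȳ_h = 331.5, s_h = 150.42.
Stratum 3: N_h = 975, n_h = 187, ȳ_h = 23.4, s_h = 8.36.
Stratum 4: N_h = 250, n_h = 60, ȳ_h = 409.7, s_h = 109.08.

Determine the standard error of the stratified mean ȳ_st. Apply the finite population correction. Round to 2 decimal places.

SE(ȳ_st) ≈ 6.94

V̂(ȳ_st) = Σ W_h² (1 − n_h/N_h) s_h²/n_h, with W_h = N_h/N and N = 3425:
  stratum 1: (1350/3425)²·(1 − 123/1350)·125.45²/123 = 18.0673
  stratum 2: (850/3425)²·(1 − 45/850)·150.42²/45 = 29.3287
  stratum 3: (975/3425)²·(1 − 187/975)·8.36²/187 = 0.0244783
  stratum 4: (250/3425)²·(1 − 60/250)·109.08²/60 = 0.802992
V̂(ȳ_st) = 48.2234
SE(ȳ_st) = √48.2234 = 6.94431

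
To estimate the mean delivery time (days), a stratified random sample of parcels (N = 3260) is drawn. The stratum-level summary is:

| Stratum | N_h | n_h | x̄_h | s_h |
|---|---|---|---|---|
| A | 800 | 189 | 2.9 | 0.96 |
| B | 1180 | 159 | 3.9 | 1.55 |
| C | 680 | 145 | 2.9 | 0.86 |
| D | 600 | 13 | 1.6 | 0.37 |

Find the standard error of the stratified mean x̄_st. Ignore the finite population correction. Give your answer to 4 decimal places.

V̂(x̄_st) = Σ W_h² s_h²/n_h, with W_h = N_h/N and N = 3260:
  stratum A: (800/3260)²·0.96²/189 = 0.000293647
  stratum B: (1180/3260)²·1.55²/159 = 0.00197968
  stratum C: (680/3260)²·0.86²/145 = 0.000221928
  stratum D: (600/3260)²·0.37²/13 = 0.00035672
V̂(x̄_st) = 0.00285197
SE(x̄_st) = √0.00285197 = 0.0534039

SE(x̄_st) ≈ 0.0534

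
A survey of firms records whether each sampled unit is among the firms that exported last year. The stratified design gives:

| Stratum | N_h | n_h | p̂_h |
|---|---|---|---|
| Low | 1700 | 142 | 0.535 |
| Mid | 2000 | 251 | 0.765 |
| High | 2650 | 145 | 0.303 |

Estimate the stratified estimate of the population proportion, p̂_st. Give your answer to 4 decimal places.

p̂_st ≈ 0.5106

N = 6350; stratum weights W_h = N_h/N.
p̂_st = Σ W_h p̂_h = (1700·0.535 + 2000·0.765 + 2650·0.303)/6350 = 0.51062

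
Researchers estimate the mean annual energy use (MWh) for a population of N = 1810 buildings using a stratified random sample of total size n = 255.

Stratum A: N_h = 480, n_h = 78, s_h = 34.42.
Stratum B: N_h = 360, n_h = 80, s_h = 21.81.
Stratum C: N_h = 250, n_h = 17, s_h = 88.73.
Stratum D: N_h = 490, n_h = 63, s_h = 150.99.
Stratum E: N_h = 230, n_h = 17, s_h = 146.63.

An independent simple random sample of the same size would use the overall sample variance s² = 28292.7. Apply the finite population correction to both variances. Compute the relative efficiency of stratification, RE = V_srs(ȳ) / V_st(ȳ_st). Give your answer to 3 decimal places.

RE ≈ 1.857

V̂(ȳ_st) = Σ W_h² (1 − n_h/N_h) s_h²/n_h, with W_h = N_h/N and N = 1810:
  stratum A: (480/1810)²·(1 − 78/480)·34.42²/78 = 0.894617
  stratum B: (360/1810)²·(1 − 80/360)·21.81²/80 = 0.182947
  stratum C: (250/1810)²·(1 − 17/250)·88.73²/17 = 8.23438
  stratum D: (490/1810)²·(1 − 63/490)·150.99²/63 = 23.1112
  stratum E: (230/1810)²·(1 − 17/230)·146.63²/17 = 18.9124
V_st = 51.3356
V_srs = (1 − 255/1810)·28292.7/255 = 95.3204
Relative efficiency = V_srs / V_st = 95.3204/51.3356 = 1.8568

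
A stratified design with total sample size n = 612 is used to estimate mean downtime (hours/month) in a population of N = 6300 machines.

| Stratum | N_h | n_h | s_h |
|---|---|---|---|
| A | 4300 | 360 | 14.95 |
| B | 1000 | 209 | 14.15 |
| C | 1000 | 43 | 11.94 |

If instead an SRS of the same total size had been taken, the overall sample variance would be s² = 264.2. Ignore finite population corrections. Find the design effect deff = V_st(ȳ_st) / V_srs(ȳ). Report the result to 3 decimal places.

V̂(ȳ_st) = Σ W_h² s_h²/n_h, with W_h = N_h/N and N = 6300:
  stratum A: (4300/6300)²·14.95²/360 = 0.289225
  stratum B: (1000/6300)²·14.15²/209 = 0.0241371
  stratum C: (1000/6300)²·11.94²/43 = 0.0835332
V_st = 0.396895
V_srs = s²/n = 264.2/612 = 0.431699
deff = V_st / V_srs = 0.396895/0.431699 = 0.9194

deff ≈ 0.919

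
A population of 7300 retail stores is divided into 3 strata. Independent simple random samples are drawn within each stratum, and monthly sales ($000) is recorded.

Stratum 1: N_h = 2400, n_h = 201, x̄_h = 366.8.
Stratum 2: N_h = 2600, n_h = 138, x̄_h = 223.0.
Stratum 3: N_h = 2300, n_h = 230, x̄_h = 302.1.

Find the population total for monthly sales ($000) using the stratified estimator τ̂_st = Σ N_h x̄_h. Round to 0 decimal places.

τ̂_st ≈ 2154950

τ̂_st = Σ N_h x̄_h = 2400·366.8 + 2600·223.0 + 2300·302.1 = 2154950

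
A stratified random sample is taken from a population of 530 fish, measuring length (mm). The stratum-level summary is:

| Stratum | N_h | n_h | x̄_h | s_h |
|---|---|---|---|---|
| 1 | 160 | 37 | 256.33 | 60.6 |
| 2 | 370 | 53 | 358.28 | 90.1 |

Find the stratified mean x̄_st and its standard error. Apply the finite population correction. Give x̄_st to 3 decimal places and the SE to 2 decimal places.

x̄_st = Σ W_h x̄_h = (160·256.33 + 370·358.28)/530 = 327.50264
V̂(x̄_st) = Σ W_h² (1 − n_h/N_h) s_h²/n_h, with W_h = N_h/N and N = 530:
  stratum 1: (160/530)²·(1 − 37/160)·60.6²/37 = 6.95371
  stratum 2: (370/530)²·(1 − 53/370)·90.1²/53 = 63.9562
V̂(x̄_st) = 70.91
SE(x̄_st) = √70.91 = 8.42081

x̄_st ≈ 327.503, SE ≈ 8.42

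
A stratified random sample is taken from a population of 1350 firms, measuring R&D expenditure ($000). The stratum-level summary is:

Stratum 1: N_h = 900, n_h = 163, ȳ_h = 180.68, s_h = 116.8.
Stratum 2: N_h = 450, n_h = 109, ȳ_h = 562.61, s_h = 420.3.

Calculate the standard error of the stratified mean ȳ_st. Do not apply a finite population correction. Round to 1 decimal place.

V̂(ȳ_st) = Σ W_h² s_h²/n_h, with W_h = N_h/N and N = 1350:
  stratum 1: (900/1350)²·116.8²/163 = 37.1977
  stratum 2: (450/1350)²·420.3²/109 = 180.073
V̂(ȳ_st) = 217.271
SE(ȳ_st) = √217.271 = 14.7401

SE(ȳ_st) ≈ 14.7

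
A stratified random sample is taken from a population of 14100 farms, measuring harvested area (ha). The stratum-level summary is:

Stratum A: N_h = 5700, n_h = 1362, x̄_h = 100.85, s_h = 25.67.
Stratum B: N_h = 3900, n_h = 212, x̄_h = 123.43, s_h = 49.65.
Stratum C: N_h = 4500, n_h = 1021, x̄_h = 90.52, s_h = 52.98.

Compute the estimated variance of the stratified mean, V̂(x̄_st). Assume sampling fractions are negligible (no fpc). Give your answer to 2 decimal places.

V̂(x̄_st) = Σ W_h² s_h²/n_h, with W_h = N_h/N and N = 14100:
  stratum A: (5700/14100)²·25.67²/1362 = 0.0790653
  stratum B: (3900/14100)²·49.65²/212 = 0.889598
  stratum C: (4500/14100)²·52.98²/1021 = 0.280017
V̂(x̄_st) = 1.24868

V̂(x̄_st) ≈ 1.25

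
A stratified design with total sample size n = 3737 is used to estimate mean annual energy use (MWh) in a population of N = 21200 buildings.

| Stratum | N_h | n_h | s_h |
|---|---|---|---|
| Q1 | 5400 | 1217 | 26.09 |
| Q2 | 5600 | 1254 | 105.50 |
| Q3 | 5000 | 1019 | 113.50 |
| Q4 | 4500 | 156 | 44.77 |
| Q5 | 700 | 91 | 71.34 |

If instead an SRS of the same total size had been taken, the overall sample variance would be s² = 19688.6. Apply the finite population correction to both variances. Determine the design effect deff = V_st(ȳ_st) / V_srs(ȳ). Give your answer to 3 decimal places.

deff ≈ 0.387

V̂(ȳ_st) = Σ W_h² (1 − n_h/N_h) s_h²/n_h, with W_h = N_h/N and N = 21200:
  stratum Q1: (5400/21200)²·(1 − 1217/5400)·26.09²/1217 = 0.0281104
  stratum Q2: (5600/21200)²·(1 − 1254/5600)·105.50²/1254 = 0.480633
  stratum Q3: (5000/21200)²·(1 − 1019/5000)·113.50²/1019 = 0.559897
  stratum Q4: (4500/21200)²·(1 − 156/4500)·44.77²/156 = 0.558831
  stratum Q5: (700/21200)²·(1 − 91/700)·71.34²/91 = 0.0530479
V_st = 1.68052
V_srs = (1 − 3737/21200)·19688.6/3737 = 4.33985
deff = V_st / V_srs = 1.68052/4.33985 = 0.3872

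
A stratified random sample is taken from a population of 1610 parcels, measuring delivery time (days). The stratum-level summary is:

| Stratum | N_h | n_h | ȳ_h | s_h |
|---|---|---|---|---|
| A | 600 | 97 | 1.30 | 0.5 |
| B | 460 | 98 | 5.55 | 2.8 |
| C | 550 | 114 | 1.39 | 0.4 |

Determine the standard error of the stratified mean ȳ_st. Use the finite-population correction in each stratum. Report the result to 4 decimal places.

SE(ȳ_st) ≈ 0.0746

V̂(ȳ_st) = Σ W_h² (1 − n_h/N_h) s_h²/n_h, with W_h = N_h/N and N = 1610:
  stratum A: (600/1610)²·(1 − 97/600)·0.5²/97 = 0.000300079
  stratum B: (460/1610)²·(1 − 98/460)·2.8²/98 = 0.00513931
  stratum C: (550/1610)²·(1 − 114/550)·0.4²/114 = 0.000129841
V̂(ȳ_st) = 0.00556923
SE(ȳ_st) = √0.00556923 = 0.0746273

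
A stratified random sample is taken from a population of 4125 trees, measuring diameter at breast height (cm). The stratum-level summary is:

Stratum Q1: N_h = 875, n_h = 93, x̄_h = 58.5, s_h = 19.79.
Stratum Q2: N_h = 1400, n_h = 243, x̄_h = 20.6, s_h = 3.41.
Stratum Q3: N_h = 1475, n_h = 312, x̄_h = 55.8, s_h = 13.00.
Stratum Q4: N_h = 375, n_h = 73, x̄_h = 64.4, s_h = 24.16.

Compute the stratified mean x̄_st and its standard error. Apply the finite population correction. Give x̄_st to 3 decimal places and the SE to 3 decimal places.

x̄_st = Σ W_h x̄_h = (875·58.5 + 1400·20.6 + 1475·55.8 + 375·64.4)/4125 = 45.20788
V̂(x̄_st) = Σ W_h² (1 − n_h/N_h) s_h²/n_h, with W_h = N_h/N and N = 4125:
  stratum Q1: (875/4125)²·(1 − 93/875)·19.79²/93 = 0.169346
  stratum Q2: (1400/4125)²·(1 − 243/1400)·3.41²/243 = 0.00455529
  stratum Q3: (1475/4125)²·(1 − 312/1475)·13.00²/312 = 0.054608
  stratum Q4: (375/4125)²·(1 − 73/375)·24.16²/73 = 0.0532183
V̂(x̄_st) = 0.281728
SE(x̄_st) = √0.281728 = 0.53078

x̄_st ≈ 45.208, SE ≈ 0.531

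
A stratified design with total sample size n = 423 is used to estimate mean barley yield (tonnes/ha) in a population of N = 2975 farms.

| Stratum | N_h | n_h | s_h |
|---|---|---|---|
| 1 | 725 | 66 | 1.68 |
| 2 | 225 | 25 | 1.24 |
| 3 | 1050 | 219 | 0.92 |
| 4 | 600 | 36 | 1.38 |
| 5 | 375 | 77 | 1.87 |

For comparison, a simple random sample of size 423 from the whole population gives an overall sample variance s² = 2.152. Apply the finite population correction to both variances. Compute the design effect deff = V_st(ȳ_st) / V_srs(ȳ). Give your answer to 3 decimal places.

deff ≈ 1.283

V̂(ȳ_st) = Σ W_h² (1 − n_h/N_h) s_h²/n_h, with W_h = N_h/N and N = 2975:
  stratum 1: (725/2975)²·(1 − 66/725)·1.68²/66 = 0.00230847
  stratum 2: (225/2975)²·(1 − 25/225)·1.24²/25 = 0.00031271
  stratum 3: (1050/2975)²·(1 − 219/1050)·0.92²/219 = 0.00038102
  stratum 4: (600/2975)²·(1 − 36/600)·1.38²/36 = 0.00202261
  stratum 5: (375/2975)²·(1 − 77/375)·1.87²/77 = 0.000573411
V_st = 0.00559822
V_srs = (1 − 423/2975)·2.152/423 = 0.00436411
deff = V_st / V_srs = 0.00559822/0.00436411 = 1.2828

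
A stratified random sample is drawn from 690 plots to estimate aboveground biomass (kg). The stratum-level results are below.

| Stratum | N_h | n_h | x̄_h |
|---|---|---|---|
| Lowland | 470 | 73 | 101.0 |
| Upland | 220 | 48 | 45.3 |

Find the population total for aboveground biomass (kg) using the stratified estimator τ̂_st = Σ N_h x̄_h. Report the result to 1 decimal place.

τ̂_st ≈ 57436.0

τ̂_st = Σ N_h x̄_h = 470·101.0 + 220·45.3 = 57436.0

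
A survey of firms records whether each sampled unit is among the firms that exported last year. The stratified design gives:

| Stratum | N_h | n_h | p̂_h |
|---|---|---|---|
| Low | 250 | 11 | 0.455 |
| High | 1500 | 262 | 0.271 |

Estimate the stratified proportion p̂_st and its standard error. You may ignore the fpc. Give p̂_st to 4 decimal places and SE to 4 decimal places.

p̂_st ≈ 0.2973, SE ≈ 0.0326

N = 1750; stratum weights W_h = N_h/N.
p̂_st = Σ W_h p̂_h = (250·0.455 + 1500·0.271)/1750 = 0.29729
V̂(p̂_st) = Σ W_h² p̂_h(1−p̂_h)/(n_h−1):
  stratum Low: (250/1750)²·0.455·0.545/10 = 0.000506071
  stratum High: (1500/1750)²·0.271·0.729/261 = 0.000556113
V̂(p̂_st) = 0.00106218; SE = √V̂ = 0.0325912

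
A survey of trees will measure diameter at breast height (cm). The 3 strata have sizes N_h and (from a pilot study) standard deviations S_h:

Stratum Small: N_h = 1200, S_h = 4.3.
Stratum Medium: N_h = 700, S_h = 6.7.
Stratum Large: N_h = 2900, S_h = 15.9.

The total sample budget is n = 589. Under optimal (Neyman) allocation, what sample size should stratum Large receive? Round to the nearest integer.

485

Neyman allocation: n_h = n · N_h S_h / Σ N_i S_i, with n = 589.
  stratum Small: N_h·S_h = 1200·4.3 = 5160.00
  stratum Medium: N_h·S_h = 700·6.7 = 4690.00
  stratum Large: N_h·S_h = 2900·15.9 = 46110.00
Σ N_h S_h = 55960.00
n for stratum Large = 589·46110.00/55960.00 = 485.325 → 485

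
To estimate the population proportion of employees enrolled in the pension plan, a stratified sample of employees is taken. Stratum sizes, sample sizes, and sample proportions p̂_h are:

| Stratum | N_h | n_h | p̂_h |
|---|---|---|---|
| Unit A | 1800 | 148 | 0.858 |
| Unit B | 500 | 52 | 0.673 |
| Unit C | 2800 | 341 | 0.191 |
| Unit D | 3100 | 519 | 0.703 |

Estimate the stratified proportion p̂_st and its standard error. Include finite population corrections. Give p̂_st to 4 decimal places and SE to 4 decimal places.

N = 8200; stratum weights W_h = N_h/N.
p̂_st = Σ W_h p̂_h = (1800·0.858 + 500·0.673 + 2800·0.191 + 3100·0.703)/8200 = 0.56037
V̂(p̂_st) = Σ W_h² (1 − n_h/N_h) p̂_h(1−p̂_h)/(n_h−1):
  stratum Unit A: (1800/8200)²·(1 − 148/1800)·0.858·0.142/147 = 3.66533e-05
  stratum Unit B: (500/8200)²·(1 − 52/500)·0.673·0.327/51 = 1.43752e-05
  stratum Unit C: (2800/8200)²·(1 − 341/2800)·0.191·0.809/340 = 4.65363e-05
  stratum Unit D: (3100/8200)²·(1 − 519/3100)·0.703·0.297/518 = 4.79627e-05
V̂(p̂_st) = 0.000145528; SE = √V̂ = 0.0120635

p̂_st ≈ 0.5604, SE ≈ 0.0121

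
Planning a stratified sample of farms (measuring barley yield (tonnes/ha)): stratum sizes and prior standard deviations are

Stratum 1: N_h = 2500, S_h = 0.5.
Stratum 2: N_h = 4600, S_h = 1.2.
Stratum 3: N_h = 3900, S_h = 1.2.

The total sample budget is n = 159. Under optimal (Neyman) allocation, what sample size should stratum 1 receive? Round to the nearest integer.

Neyman allocation: n_h = n · N_h S_h / Σ N_i S_i, with n = 159.
  stratum 1: N_h·S_h = 2500·0.5 = 1250.00
  stratum 2: N_h·S_h = 4600·1.2 = 5520.00
  stratum 3: N_h·S_h = 3900·1.2 = 4680.00
Σ N_h S_h = 11450.00
n for stratum 1 = 159·1250.00/11450.00 = 17.358 → 17

17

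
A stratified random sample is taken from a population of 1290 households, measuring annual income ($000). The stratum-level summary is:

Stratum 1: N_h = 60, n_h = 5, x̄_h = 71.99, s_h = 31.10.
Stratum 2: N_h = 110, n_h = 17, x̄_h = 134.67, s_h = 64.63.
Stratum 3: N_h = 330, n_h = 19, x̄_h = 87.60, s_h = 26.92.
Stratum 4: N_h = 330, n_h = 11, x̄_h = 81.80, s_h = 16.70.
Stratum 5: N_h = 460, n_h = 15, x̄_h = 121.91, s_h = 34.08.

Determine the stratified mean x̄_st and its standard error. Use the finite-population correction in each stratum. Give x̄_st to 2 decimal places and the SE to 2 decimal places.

x̄_st = Σ W_h x̄_h = (60·71.99 + 110·134.67 + 330·87.60 + 330·81.80 + 460·121.91)/1290 = 101.63853
V̂(x̄_st) = Σ W_h² (1 − n_h/N_h) s_h²/n_h, with W_h = N_h/N and N = 1290:
  stratum 1: (60/1290)²·(1 − 5/60)·31.10²/5 = 0.383606
  stratum 2: (110/1290)²·(1 − 17/110)·64.63²/17 = 1.51048
  stratum 3: (330/1290)²·(1 − 19/330)·26.92²/19 = 2.35229
  stratum 4: (330/1290)²·(1 − 11/330)·16.70²/11 = 1.60386
  stratum 5: (460/1290)²·(1 − 15/460)·34.08²/15 = 9.52459
V̂(x̄_st) = 15.3748
SE(x̄_st) = √15.3748 = 3.92107

x̄_st ≈ 101.64, SE ≈ 3.92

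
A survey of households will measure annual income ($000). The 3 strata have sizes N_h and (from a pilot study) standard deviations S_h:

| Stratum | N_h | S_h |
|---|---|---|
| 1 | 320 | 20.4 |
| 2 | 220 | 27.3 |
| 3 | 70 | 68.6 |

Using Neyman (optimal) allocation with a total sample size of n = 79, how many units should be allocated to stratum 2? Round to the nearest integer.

27

Neyman allocation: n_h = n · N_h S_h / Σ N_i S_i, with n = 79.
  stratum 1: N_h·S_h = 320·20.4 = 6528.00
  stratum 2: N_h·S_h = 220·27.3 = 6006.00
  stratum 3: N_h·S_h = 70·68.6 = 4802.00
Σ N_h S_h = 17336.00
n for stratum 2 = 79·6006.00/17336.00 = 27.369 → 27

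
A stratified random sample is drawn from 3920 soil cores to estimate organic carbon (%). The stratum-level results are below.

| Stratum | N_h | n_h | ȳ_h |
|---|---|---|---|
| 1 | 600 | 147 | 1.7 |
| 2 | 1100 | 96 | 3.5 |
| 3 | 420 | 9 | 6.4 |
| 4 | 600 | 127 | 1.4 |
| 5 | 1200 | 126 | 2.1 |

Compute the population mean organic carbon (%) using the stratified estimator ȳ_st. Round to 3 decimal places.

N = Σ N_h = 3920. Stratum weights W_h = N_h/N.
ȳ_st = (600·1.7 + 1100·3.5 + 420·6.4 + 600·1.4 + 1200·2.1) / 3920 = 2.78520

ȳ_st ≈ 2.785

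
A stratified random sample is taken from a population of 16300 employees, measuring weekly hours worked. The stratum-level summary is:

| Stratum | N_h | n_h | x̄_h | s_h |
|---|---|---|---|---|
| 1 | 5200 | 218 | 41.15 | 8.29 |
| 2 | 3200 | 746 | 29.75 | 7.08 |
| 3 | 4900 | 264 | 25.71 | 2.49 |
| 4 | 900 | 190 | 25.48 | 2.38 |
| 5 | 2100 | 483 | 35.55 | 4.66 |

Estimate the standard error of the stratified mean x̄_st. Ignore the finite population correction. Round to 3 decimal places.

SE(x̄_st) ≈ 0.194

V̂(x̄_st) = Σ W_h² s_h²/n_h, with W_h = N_h/N and N = 16300:
  stratum 1: (5200/16300)²·8.29²/218 = 0.0320837
  stratum 2: (3200/16300)²·7.08²/746 = 0.00258972
  stratum 3: (4900/16300)²·2.49²/264 = 0.00212232
  stratum 4: (900/16300)²·2.38²/190 = 9.08887e-05
  stratum 5: (2100/16300)²·4.66²/483 = 0.000746256
V̂(x̄_st) = 0.0376329
SE(x̄_st) = √0.0376329 = 0.193992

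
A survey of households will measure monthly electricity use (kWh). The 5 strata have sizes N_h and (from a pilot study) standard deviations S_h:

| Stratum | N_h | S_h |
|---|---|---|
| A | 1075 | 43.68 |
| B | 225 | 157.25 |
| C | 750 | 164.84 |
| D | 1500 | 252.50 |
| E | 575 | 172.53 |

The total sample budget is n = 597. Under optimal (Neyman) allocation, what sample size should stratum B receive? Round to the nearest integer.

31

Neyman allocation: n_h = n · N_h S_h / Σ N_i S_i, with n = 597.
  stratum A: N_h·S_h = 1075·43.68 = 46956.00
  stratum B: N_h·S_h = 225·157.25 = 35381.25
  stratum C: N_h·S_h = 750·164.84 = 123630.00
  stratum D: N_h·S_h = 1500·252.50 = 378750.00
  stratum E: N_h·S_h = 575·172.53 = 99204.75
Σ N_h S_h = 683922.00
n for stratum B = 597·35381.25/683922.00 = 30.885 → 31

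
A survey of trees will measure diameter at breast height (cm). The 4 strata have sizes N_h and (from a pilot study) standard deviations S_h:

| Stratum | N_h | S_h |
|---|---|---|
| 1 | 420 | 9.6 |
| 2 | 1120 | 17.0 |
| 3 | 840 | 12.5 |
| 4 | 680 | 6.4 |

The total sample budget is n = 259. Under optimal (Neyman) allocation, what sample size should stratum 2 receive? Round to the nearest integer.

130

Neyman allocation: n_h = n · N_h S_h / Σ N_i S_i, with n = 259.
  stratum 1: N_h·S_h = 420·9.6 = 4032.00
  stratum 2: N_h·S_h = 1120·17.0 = 19040.00
  stratum 3: N_h·S_h = 840·12.5 = 10500.00
  stratum 4: N_h·S_h = 680·6.4 = 4352.00
Σ N_h S_h = 37924.00
n for stratum 2 = 259·19040.00/37924.00 = 130.033 → 130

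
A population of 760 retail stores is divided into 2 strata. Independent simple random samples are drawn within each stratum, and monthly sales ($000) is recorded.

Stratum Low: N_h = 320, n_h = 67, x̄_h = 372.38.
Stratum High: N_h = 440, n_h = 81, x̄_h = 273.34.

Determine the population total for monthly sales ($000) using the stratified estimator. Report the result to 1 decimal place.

τ̂_st = Σ N_h x̄_h = 320·372.38 + 440·273.34 = 239431.2

τ̂_st ≈ 239431.2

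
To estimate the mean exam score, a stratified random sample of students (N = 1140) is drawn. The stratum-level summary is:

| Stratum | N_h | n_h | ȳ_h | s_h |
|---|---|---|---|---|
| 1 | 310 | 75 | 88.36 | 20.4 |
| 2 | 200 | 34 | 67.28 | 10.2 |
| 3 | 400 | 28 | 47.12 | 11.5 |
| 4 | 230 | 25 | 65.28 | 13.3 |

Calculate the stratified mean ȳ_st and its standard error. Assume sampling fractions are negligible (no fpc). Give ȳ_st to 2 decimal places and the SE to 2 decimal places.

ȳ_st = Σ W_h ȳ_h = (310·88.36 + 200·67.28 + 400·47.12 + 230·65.28)/1140 = 65.53509
V̂(ȳ_st) = Σ W_h² s_h²/n_h, with W_h = N_h/N and N = 1140:
  stratum 1: (310/1140)²·20.4²/75 = 0.410311
  stratum 2: (200/1140)²·10.2²/34 = 0.0941828
  stratum 3: (400/1140)²·11.5²/28 = 0.581498
  stratum 4: (230/1140)²·13.3²/25 = 0.288011
V̂(ȳ_st) = 1.374
SE(ȳ_st) = √1.374 = 1.17218

ȳ_st ≈ 65.54, SE ≈ 1.17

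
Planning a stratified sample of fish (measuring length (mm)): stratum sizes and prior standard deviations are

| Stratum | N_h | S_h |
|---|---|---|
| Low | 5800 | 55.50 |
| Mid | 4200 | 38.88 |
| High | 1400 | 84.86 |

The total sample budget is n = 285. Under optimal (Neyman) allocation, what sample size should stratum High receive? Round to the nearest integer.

Neyman allocation: n_h = n · N_h S_h / Σ N_i S_i, with n = 285.
  stratum Low: N_h·S_h = 5800·55.50 = 321900.00
  stratum Mid: N_h·S_h = 4200·38.88 = 163296.00
  stratum High: N_h·S_h = 1400·84.86 = 118804.00
Σ N_h S_h = 604000.00
n for stratum High = 285·118804.00/604000.00 = 56.058 → 56

56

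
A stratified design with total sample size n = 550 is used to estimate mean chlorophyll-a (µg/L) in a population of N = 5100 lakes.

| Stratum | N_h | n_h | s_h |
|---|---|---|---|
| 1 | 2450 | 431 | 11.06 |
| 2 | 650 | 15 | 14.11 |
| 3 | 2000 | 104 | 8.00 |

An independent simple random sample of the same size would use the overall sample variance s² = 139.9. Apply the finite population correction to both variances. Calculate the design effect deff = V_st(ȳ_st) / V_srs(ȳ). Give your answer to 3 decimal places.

V̂(ȳ_st) = Σ W_h² (1 − n_h/N_h) s_h²/n_h, with W_h = N_h/N and N = 5100:
  stratum 1: (2450/5100)²·(1 − 431/2450)·11.06²/431 = 0.0539753
  stratum 2: (650/5100)²·(1 − 15/650)·14.11²/15 = 0.210625
  stratum 3: (2000/5100)²·(1 − 104/2000)·8.00²/104 = 0.089717
V_st = 0.354317
V_srs = (1 − 550/5100)·139.9/550 = 0.226932
deff = V_st / V_srs = 0.354317/0.226932 = 1.5613

deff ≈ 1.561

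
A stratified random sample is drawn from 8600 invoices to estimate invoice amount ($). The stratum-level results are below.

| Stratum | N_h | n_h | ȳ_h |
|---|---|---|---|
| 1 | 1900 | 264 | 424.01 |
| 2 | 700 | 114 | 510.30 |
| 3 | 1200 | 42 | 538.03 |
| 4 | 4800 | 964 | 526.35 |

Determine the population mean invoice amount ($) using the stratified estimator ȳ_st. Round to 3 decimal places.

ȳ_st ≈ 504.063

N = Σ N_h = 8600. Stratum weights W_h = N_h/N.
ȳ_st = (1900·424.01 + 700·510.30 + 1200·538.03 + 4800·526.35) / 8600 = 504.06337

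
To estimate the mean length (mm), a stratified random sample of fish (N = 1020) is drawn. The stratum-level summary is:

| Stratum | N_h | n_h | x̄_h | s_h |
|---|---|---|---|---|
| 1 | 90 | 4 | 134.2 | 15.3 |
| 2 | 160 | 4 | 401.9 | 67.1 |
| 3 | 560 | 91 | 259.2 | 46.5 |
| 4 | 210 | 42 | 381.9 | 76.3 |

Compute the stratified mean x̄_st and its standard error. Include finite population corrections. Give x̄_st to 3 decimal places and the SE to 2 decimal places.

x̄_st ≈ 295.817, SE ≈ 6.18

x̄_st = Σ W_h x̄_h = (90·134.2 + 160·401.9 + 560·259.2 + 210·381.9)/1020 = 295.81667
V̂(x̄_st) = Σ W_h² (1 − n_h/N_h) s_h²/n_h, with W_h = N_h/N and N = 1020:
  stratum 1: (90/1020)²·(1 − 4/90)·15.3²/4 = 0.435375
  stratum 2: (160/1020)²·(1 − 4/160)·67.1²/4 = 27.0041
  stratum 3: (560/1020)²·(1 − 91/560)·46.5²/91 = 5.99826
  stratum 4: (210/1020)²·(1 − 42/210)·76.3²/42 = 4.70033
V̂(x̄_st) = 38.138
SE(x̄_st) = √38.138 = 6.1756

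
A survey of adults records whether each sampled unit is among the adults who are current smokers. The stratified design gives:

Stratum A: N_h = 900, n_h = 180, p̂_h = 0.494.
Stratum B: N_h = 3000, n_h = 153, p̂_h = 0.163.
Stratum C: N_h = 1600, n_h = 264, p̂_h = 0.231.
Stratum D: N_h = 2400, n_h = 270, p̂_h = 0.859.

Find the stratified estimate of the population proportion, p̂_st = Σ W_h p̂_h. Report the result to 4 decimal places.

N = 7900; stratum weights W_h = N_h/N.
p̂_st = Σ W_h p̂_h = (900·0.494 + 3000·0.163 + 1600·0.231 + 2400·0.859)/7900 = 0.42592

p̂_st ≈ 0.4259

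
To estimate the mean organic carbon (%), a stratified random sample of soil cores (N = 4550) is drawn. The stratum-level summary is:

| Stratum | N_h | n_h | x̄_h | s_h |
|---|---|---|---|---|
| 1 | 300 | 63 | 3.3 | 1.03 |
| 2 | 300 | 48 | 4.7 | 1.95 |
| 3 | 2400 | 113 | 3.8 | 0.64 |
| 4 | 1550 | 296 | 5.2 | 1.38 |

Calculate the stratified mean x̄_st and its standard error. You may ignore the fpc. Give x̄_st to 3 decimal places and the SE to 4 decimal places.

x̄_st = Σ W_h x̄_h = (300·3.3 + 300·4.7 + 2400·3.8 + 1550·5.2)/4550 = 4.30330
V̂(x̄_st) = Σ W_h² s_h²/n_h, with W_h = N_h/N and N = 4550:
  stratum 1: (300/4550)²·1.03²/63 = 7.32072e-05
  stratum 2: (300/4550)²·1.95²/48 = 0.000344388
  stratum 3: (2400/4550)²·0.64²/113 = 0.00100851
  stratum 4: (1550/4550)²·1.38²/296 = 0.000746633
V̂(x̄_st) = 0.00217274
SE(x̄_st) = √0.00217274 = 0.0466127

x̄_st ≈ 4.303, SE ≈ 0.0466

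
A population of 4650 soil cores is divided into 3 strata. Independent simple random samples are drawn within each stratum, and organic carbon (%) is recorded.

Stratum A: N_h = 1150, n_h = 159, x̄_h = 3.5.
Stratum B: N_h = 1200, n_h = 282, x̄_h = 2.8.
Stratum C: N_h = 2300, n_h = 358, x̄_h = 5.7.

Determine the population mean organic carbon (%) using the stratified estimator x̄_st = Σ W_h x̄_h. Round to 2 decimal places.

x̄_st ≈ 4.41

N = Σ N_h = 4650. Stratum weights W_h = N_h/N.
x̄_st = (1150·3.5 + 1200·2.8 + 2300·5.7) / 4650 = 4.4075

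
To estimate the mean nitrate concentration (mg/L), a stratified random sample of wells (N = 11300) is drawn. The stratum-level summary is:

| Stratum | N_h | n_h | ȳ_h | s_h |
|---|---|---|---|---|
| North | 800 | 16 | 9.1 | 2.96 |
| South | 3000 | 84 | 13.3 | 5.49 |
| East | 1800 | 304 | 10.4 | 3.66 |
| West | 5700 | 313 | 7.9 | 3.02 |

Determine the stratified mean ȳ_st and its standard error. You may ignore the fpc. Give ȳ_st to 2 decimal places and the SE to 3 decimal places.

ȳ_st ≈ 9.82, SE ≈ 0.191

ȳ_st = Σ W_h ȳ_h = (800·9.1 + 3000·13.3 + 1800·10.4 + 5700·7.9)/11300 = 9.81681
V̂(ȳ_st) = Σ W_h² s_h²/n_h, with W_h = N_h/N and N = 11300:
  stratum North: (800/11300)²·2.96²/16 = 0.00274465
  stratum South: (3000/11300)²·5.49²/84 = 0.0252901
  stratum East: (1800/11300)²·3.66²/304 = 0.00111809
  stratum West: (5700/11300)²·3.02²/313 = 0.00741417
V̂(ȳ_st) = 0.036567
SE(ȳ_st) = √0.036567 = 0.191225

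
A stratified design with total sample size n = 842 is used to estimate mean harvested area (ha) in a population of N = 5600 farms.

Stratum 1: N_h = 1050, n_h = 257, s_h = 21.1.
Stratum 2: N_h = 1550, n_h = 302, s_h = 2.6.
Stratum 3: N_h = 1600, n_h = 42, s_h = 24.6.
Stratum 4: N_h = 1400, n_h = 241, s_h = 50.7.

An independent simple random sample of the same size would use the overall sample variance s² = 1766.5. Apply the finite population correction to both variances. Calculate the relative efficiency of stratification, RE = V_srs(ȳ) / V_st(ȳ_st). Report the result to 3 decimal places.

RE ≈ 1.022

V̂(ȳ_st) = Σ W_h² (1 − n_h/N_h) s_h²/n_h, with W_h = N_h/N and N = 5600:
  stratum 1: (1050/5600)²·(1 − 257/1050)·21.1²/257 = 0.0459958
  stratum 2: (1550/5600)²·(1 − 302/1550)·2.6²/302 = 0.00138073
  stratum 3: (1600/5600)²·(1 − 42/1600)·24.6²/42 = 1.14533
  stratum 4: (1400/5600)²·(1 − 241/1400)·50.7²/241 = 0.551867
V_st = 1.74458
V_srs = (1 − 842/5600)·1766.5/842 = 1.78253
Relative efficiency = V_srs / V_st = 1.78253/1.74458 = 1.0218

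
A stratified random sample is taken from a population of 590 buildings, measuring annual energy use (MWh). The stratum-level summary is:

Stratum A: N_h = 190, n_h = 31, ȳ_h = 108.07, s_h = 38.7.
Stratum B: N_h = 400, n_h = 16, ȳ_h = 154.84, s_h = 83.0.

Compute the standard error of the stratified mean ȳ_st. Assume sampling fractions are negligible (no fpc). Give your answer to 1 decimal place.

SE(ȳ_st) ≈ 14.2

V̂(ȳ_st) = Σ W_h² s_h²/n_h, with W_h = N_h/N and N = 590:
  stratum A: (190/590)²·38.7²/31 = 5.0103
  stratum B: (400/590)²·83.0²/16 = 197.903
V̂(ȳ_st) = 202.913
SE(ȳ_st) = √202.913 = 14.2448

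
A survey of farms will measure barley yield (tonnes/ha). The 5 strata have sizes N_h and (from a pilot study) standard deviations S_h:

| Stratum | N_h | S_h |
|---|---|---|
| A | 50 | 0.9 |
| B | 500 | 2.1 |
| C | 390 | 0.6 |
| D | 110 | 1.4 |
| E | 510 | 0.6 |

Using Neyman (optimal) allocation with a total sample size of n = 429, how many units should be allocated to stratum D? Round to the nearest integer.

Neyman allocation: n_h = n · N_h S_h / Σ N_i S_i, with n = 429.
  stratum A: N_h·S_h = 50·0.9 = 45.00
  stratum B: N_h·S_h = 500·2.1 = 1050.00
  stratum C: N_h·S_h = 390·0.6 = 234.00
  stratum D: N_h·S_h = 110·1.4 = 154.00
  stratum E: N_h·S_h = 510·0.6 = 306.00
Σ N_h S_h = 1789.00
n for stratum D = 429·154.00/1789.00 = 36.929 → 37

37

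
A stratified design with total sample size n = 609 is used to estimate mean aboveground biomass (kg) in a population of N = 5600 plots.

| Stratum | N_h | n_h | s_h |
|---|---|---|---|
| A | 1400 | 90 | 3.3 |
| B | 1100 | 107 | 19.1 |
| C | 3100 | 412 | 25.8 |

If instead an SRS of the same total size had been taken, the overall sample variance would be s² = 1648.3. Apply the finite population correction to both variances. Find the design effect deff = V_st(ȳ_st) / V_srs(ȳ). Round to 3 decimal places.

deff ≈ 0.230

V̂(ȳ_st) = Σ W_h² (1 − n_h/N_h) s_h²/n_h, with W_h = N_h/N and N = 5600:
  stratum A: (1400/5600)²·(1 − 90/1400)·3.3²/90 = 0.00707634
  stratum B: (1100/5600)²·(1 − 107/1100)·19.1²/107 = 0.118754
  stratum C: (3100/5600)²·(1 − 412/3100)·25.8²/412 = 0.429296
V_st = 0.555127
V_srs = (1 − 609/5600)·1648.3/609 = 2.41223
deff = V_st / V_srs = 0.555127/2.41223 = 0.2301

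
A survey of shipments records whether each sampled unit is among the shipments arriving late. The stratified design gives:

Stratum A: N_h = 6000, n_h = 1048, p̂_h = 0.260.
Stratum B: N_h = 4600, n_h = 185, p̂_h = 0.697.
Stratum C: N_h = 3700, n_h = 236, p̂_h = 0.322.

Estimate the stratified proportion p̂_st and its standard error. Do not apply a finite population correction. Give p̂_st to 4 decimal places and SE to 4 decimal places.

N = 14300; stratum weights W_h = N_h/N.
p̂_st = Σ W_h p̂_h = (6000·0.260 + 4600·0.697 + 3700·0.322)/14300 = 0.41662
V̂(p̂_st) = Σ W_h² p̂_h(1−p̂_h)/(n_h−1):
  stratum A: (6000/14300)²·0.260·0.740/1047 = 3.23511e-05
  stratum B: (4600/14300)²·0.697·0.303/184 = 0.000118768
  stratum C: (3700/14300)²·0.322·0.678/235 = 6.21941e-05
V̂(p̂_st) = 0.000213314; SE = √V̂ = 0.0146053

p̂_st ≈ 0.4166, SE ≈ 0.0146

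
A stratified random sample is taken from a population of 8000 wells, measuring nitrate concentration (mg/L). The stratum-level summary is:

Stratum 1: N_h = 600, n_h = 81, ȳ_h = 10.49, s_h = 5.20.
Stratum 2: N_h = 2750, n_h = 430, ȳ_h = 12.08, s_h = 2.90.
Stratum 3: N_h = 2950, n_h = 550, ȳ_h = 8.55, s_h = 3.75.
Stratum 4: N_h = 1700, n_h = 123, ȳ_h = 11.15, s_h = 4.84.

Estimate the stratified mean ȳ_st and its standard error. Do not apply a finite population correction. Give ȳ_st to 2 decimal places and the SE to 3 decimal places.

ȳ_st ≈ 10.46, SE ≈ 0.128

ȳ_st = Σ W_h ȳ_h = (600·10.49 + 2750·12.08 + 2950·8.55 + 1700·11.15)/8000 = 10.46144
V̂(ȳ_st) = Σ W_h² s_h²/n_h, with W_h = N_h/N and N = 8000:
  stratum 1: (600/8000)²·5.20²/81 = 0.00187778
  stratum 2: (2750/8000)²·2.90²/430 = 0.00231107
  stratum 3: (2950/8000)²·3.75²/550 = 0.00347667
  stratum 4: (1700/8000)²·4.84²/123 = 0.0086001
V̂(ȳ_st) = 0.0162656
SE(ȳ_st) = √0.0162656 = 0.127537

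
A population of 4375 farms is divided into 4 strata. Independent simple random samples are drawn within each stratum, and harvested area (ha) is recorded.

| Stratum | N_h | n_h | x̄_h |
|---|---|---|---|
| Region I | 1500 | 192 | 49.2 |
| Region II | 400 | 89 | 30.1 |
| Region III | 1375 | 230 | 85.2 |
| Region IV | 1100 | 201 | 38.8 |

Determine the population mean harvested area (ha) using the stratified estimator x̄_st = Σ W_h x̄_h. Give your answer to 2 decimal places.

N = Σ N_h = 4375. Stratum weights W_h = N_h/N.
x̄_st = (1500·49.2 + 400·30.1 + 1375·85.2 + 1100·38.8) / 4375 = 56.1531

x̄_st ≈ 56.15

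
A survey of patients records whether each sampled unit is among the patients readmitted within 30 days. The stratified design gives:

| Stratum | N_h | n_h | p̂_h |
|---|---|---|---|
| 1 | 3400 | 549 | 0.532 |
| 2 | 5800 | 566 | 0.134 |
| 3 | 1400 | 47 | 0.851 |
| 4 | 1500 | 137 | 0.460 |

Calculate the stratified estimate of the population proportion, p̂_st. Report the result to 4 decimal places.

N = 12100; stratum weights W_h = N_h/N.
p̂_st = Σ W_h p̂_h = (3400·0.532 + 5800·0.134 + 1400·0.851 + 1500·0.460)/12100 = 0.36921

p̂_st ≈ 0.3692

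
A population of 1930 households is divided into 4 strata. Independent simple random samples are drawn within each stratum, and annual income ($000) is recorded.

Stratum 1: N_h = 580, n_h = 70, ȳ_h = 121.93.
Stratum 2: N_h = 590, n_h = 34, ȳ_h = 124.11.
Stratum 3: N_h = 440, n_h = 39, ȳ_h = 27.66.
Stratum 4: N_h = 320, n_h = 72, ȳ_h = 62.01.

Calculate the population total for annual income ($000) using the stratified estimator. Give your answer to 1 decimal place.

τ̂_st ≈ 175957.9

τ̂_st = Σ N_h ȳ_h = 580·121.93 + 590·124.11 + 440·27.66 + 320·62.01 = 175957.9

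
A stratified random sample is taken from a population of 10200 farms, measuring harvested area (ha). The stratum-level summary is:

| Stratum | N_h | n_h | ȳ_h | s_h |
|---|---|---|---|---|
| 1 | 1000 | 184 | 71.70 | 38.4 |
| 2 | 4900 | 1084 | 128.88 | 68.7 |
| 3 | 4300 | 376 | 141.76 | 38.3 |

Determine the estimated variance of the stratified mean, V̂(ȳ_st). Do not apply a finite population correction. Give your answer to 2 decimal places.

V̂(ȳ_st) = Σ W_h² s_h²/n_h, with W_h = N_h/N and N = 10200:
  stratum 1: (1000/10200)²·38.4²/184 = 0.0770272
  stratum 2: (4900/10200)²·68.7²/1084 = 1.00479
  stratum 3: (4300/10200)²·38.3²/376 = 0.69334
V̂(ȳ_st) = 1.77516

V̂(ȳ_st) ≈ 1.78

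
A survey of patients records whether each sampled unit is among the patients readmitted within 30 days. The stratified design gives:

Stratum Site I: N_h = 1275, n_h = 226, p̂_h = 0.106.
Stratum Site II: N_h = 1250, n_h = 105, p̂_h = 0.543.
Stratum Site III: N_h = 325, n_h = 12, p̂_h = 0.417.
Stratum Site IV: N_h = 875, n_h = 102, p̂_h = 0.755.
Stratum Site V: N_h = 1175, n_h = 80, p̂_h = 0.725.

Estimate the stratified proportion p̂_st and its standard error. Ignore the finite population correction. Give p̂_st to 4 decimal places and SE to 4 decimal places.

p̂_st ≈ 0.5024, SE ≈ 0.0220

N = 4900; stratum weights W_h = N_h/N.
p̂_st = Σ W_h p̂_h = (1275·0.106 + 1250·0.543 + 325·0.417 + 875·0.755 + 1175·0.725)/4900 = 0.50243
V̂(p̂_st) = Σ W_h² p̂_h(1−p̂_h)/(n_h−1):
  stratum Site I: (1275/4900)²·0.106·0.894/225 = 2.8516e-05
  stratum Site II: (1250/4900)²·0.543·0.457/104 = 0.000155278
  stratum Site III: (325/4900)²·0.417·0.583/11 = 9.72269e-05
  stratum Site IV: (875/4900)²·0.755·0.245/101 = 5.84004e-05
  stratum Site V: (1175/4900)²·0.725·0.275/79 = 0.00014512
V̂(p̂_st) = 0.000484542; SE = √V̂ = 0.0220123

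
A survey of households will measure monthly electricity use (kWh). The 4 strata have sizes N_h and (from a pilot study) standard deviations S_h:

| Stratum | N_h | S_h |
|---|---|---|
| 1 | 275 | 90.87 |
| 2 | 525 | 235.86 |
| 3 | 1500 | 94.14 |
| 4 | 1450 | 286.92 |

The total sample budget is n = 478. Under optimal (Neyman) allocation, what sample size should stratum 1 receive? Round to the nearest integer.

Neyman allocation: n_h = n · N_h S_h / Σ N_i S_i, with n = 478.
  stratum 1: N_h·S_h = 275·90.87 = 24989.25
  stratum 2: N_h·S_h = 525·235.86 = 123826.50
  stratum 3: N_h·S_h = 1500·94.14 = 141210.00
  stratum 4: N_h·S_h = 1450·286.92 = 416034.00
Σ N_h S_h = 706059.75
n for stratum 1 = 478·24989.25/706059.75 = 16.918 → 17

17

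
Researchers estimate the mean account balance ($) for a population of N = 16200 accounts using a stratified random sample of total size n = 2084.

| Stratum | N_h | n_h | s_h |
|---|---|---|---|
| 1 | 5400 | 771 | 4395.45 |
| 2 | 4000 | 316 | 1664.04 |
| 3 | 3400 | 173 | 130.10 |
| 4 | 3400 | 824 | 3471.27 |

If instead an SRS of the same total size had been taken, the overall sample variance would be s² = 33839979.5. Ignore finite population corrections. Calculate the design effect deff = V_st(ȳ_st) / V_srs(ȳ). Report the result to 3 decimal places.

V̂(ȳ_st) = Σ W_h² s_h²/n_h, with W_h = N_h/N and N = 16200:
  stratum 1: (5400/16200)²·4395.45²/771 = 2784.26
  stratum 2: (4000/16200)²·1664.04²/316 = 534.233
  stratum 3: (3400/16200)²·130.10²/173 = 4.30959
  stratum 4: (3400/16200)²·3471.27²/824 = 644.136
V_st = 3966.94
V_srs = s²/n = 33839979.5/2084 = 16238
deff = V_st / V_srs = 3966.94/16238 = 0.2443

deff ≈ 0.244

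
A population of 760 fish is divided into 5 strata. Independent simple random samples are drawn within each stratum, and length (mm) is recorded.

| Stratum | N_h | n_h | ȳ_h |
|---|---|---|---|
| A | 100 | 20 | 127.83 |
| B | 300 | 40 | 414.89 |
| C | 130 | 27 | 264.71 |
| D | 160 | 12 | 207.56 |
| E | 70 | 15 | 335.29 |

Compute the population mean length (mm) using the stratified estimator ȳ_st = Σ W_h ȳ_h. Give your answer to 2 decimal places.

N = Σ N_h = 760. Stratum weights W_h = N_h/N.
ȳ_st = (100·127.83 + 300·414.89 + 130·264.71 + 160·207.56 + 70·335.29) / 760 = 300.4503

ȳ_st ≈ 300.45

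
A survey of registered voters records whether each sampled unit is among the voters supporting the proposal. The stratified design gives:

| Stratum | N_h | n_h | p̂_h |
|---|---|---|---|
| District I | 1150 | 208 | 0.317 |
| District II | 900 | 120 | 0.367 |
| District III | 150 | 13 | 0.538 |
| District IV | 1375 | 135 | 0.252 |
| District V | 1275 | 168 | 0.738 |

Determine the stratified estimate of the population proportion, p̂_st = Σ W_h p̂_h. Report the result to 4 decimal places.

p̂_st ≈ 0.4254

N = 4850; stratum weights W_h = N_h/N.
p̂_st = Σ W_h p̂_h = (1150·0.317 + 900·0.367 + 150·0.538 + 1375·0.252 + 1275·0.738)/4850 = 0.42536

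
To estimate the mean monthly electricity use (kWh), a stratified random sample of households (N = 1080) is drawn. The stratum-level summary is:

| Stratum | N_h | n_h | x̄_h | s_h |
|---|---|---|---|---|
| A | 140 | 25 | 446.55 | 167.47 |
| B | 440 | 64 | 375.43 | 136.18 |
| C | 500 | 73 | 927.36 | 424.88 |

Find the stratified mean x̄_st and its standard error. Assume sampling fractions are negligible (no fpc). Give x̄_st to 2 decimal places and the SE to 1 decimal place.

x̄_st ≈ 640.17, SE ≈ 24.4

x̄_st = Σ W_h x̄_h = (140·446.55 + 440·375.43 + 500·927.36)/1080 = 640.17241
V̂(x̄_st) = Σ W_h² s_h²/n_h, with W_h = N_h/N and N = 1080:
  stratum A: (140/1080)²·167.47²/25 = 18.8514
  stratum B: (440/1080)²·136.18²/64 = 48.0955
  stratum C: (500/1080)²·424.88²/73 = 530.032
V̂(x̄_st) = 596.979
SE(x̄_st) = √596.979 = 24.4332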